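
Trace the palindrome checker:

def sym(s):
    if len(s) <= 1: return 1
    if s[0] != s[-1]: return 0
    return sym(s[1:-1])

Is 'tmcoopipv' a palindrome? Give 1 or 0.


sym('tmcoopipv'): s[0]='t' != s[-1]='v' -> return 0
Result: 0 (not a palindrome)

0


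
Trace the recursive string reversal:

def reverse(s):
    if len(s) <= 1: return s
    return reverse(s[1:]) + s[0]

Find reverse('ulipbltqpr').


reverse('ulipbltqpr') = reverse('lipbltqpr') + 'u'
reverse('lipbltqpr') = reverse('ipbltqpr') + 'l'
reverse('ipbltqpr') = reverse('pbltqpr') + 'i'
reverse('pbltqpr') = reverse('bltqpr') + 'p'
reverse('bltqpr') = reverse('ltqpr') + 'b'
reverse('ltqpr') = reverse('tqpr') + 'l'
reverse('tqpr') = reverse('qpr') + 't'
reverse('qpr') = reverse('pr') + 'q'
reverse('pr') = reverse('r') + 'p'
reverse('r') = 'r'  (base case)
Concatenating: 'r' + 'p' + 'q' + 't' + 'l' + 'b' + 'p' + 'i' + 'l' + 'u' = 'rpqtlbpilu'

rpqtlbpilu


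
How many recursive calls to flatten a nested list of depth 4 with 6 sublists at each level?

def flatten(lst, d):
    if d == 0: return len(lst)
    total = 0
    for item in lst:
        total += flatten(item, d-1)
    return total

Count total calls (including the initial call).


At depth 0 (root): 1 call
At depth 1: each of 1 parents calls flatten on 6 children = 6 calls
At depth 2: each of 6 parents calls flatten on 6 children = 36 calls
At depth 3: each of 36 parents calls flatten on 6 children = 216 calls
At depth 4: each of 216 parents calls flatten on 6 children = 1296 calls
Total: 1 + 6 + 36 + 216 + 1296 = 1555

1555


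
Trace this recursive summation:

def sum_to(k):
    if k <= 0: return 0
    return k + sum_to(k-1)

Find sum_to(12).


sum_to(12)
= 12 + 11 + 10 + 9 + 8 + 7 + 6 + 5 + 4 + 3 + 2 + 1 + sum_to(0)
= 12 + 11 + 10 + 9 + 8 + 7 + 6 + 5 + 4 + 3 + 2 + 1 + 0
= 78

78


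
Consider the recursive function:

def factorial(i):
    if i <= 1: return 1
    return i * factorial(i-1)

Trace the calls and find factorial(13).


factorial(13)
= 13 * factorial(12)
= 13 * 12 * factorial(11)
= 13 * 12 * 11 * factorial(10)
= 13 * 12 * 11 * 10 * factorial(9)
= 13 * 12 * 11 * 10 * 9 * factorial(8)
= 13 * 12 * 11 * 10 * 9 * 8 * factorial(7)
= 13 * 12 * 11 * 10 * 9 * 8 * 7 * factorial(6)
= 13 * 12 * 11 * 10 * 9 * 8 * 7 * 6 * factorial(5)
= 13 * 12 * 11 * 10 * 9 * 8 * 7 * 6 * 5 * factorial(4)
= 13 * 12 * 11 * 10 * 9 * 8 * 7 * 6 * 5 * 4 * factorial(3)
= 13 * 12 * 11 * 10 * 9 * 8 * 7 * 6 * 5 * 4 * 3 * factorial(2)
= 13 * 12 * 11 * 10 * 9 * 8 * 7 * 6 * 5 * 4 * 3 * 2 * factorial(1)
= 13 * 12 * 11 * 10 * 9 * 8 * 7 * 6 * 5 * 4 * 3 * 2 * 1
= 6227020800

6227020800


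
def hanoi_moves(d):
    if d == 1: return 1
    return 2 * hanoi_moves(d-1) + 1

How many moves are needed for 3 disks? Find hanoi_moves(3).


hanoi_moves(3) = 2 * hanoi_moves(2) + 1
hanoi_moves(2) = 2 * hanoi_moves(1) + 1
hanoi_moves(1) = 1  (base case)
hanoi_moves(2) = 2 * 1 + 1 = 3
hanoi_moves(3) = 2 * 3 + 1 = 7

7


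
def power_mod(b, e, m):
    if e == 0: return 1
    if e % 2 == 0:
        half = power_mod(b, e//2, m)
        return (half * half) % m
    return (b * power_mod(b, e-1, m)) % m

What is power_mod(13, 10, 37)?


power_mod(13, 10, 37): e is even, compute power_mod(13, 5, 37)
  power_mod(13, 5, 37): e is odd, compute power_mod(13, 4, 37)
    power_mod(13, 4, 37): e is even, compute power_mod(13, 2, 37)
      power_mod(13, 2, 37): e is even, compute power_mod(13, 1, 37)
        power_mod(13, 1, 37): e is odd, compute power_mod(13, 0, 37)
          power_mod(13, 0, 37) = 1
        (13 * 1) % 37 = 13
      half=13, (13*13) % 37 = 21
    half=21, (21*21) % 37 = 34
  (13 * 34) % 37 = 35
half=35, (35*35) % 37 = 4

4


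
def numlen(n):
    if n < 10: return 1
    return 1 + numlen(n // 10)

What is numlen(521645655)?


numlen(521645655) = 1 + numlen(52164565)
numlen(52164565) = 1 + numlen(5216456)
numlen(5216456) = 1 + numlen(521645)
numlen(521645) = 1 + numlen(52164)
numlen(52164) = 1 + numlen(5216)
numlen(5216) = 1 + numlen(521)
numlen(521) = 1 + numlen(52)
numlen(52) = 1 + numlen(5)
numlen(5) = 1  (base case: 5 < 10)
Unwinding: 1 + 1 + 1 + 1 + 1 + 1 + 1 + 1 + 1 = 9

9


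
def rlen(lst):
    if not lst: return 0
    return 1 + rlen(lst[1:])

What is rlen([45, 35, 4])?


rlen([45, 35, 4]) = 1 + rlen([35, 4])
rlen([35, 4]) = 1 + rlen([4])
rlen([4]) = 1 + rlen([])
rlen([]) = 0  (base case)
Unwinding: 1 + 1 + 1 + 0 = 3

3


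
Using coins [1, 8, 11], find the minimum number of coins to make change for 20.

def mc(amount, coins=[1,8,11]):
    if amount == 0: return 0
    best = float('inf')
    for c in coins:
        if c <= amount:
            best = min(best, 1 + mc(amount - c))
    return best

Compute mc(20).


Building up with DP:
mc(0) = 0
mc(1) = min(1+mc(0)=1+0=1) = 1
mc(2) = min(1+mc(1)=1+1=2) = 2
mc(3) = min(1+mc(2)=1+2=3) = 3
mc(4) = min(1+mc(3)=1+3=4) = 4
mc(5) = min(1+mc(4)=1+4=5) = 5
mc(6) = min(1+mc(5)=1+5=6) = 6
mc(7) = min(1+mc(6)=1+6=7) = 7
mc(8) = min(1+mc(7)=1+7=8, 1+mc(0)=1+0=1) = 1
mc(9) = min(1+mc(8)=1+1=2, 1+mc(1)=1+1=2) = 2
mc(10) = min(1+mc(9)=1+2=3, 1+mc(2)=1+2=3) = 3
mc(11) = min(1+mc(10)=1+3=4, 1+mc(3)=1+3=4, 1+mc(0)=1+0=1) = 1
mc(12) = min(1+mc(11)=1+1=2, 1+mc(4)=1+4=5, 1+mc(1)=1+1=2) = 2
mc(13) = min(1+mc(12)=1+2=3, 1+mc(5)=1+5=6, 1+mc(2)=1+2=3) = 3
mc(14) = min(1+mc(13)=1+3=4, 1+mc(6)=1+6=7, 1+mc(3)=1+3=4) = 4
mc(15) = min(1+mc(14)=1+4=5, 1+mc(7)=1+7=8, 1+mc(4)=1+4=5) = 5
mc(16) = min(1+mc(15)=1+5=6, 1+mc(8)=1+1=2, 1+mc(5)=1+5=6) = 2
mc(17) = min(1+mc(16)=1+2=3, 1+mc(9)=1+2=3, 1+mc(6)=1+6=7) = 3
mc(18) = min(1+mc(17)=1+3=4, 1+mc(10)=1+3=4, 1+mc(7)=1+7=8) = 4
mc(19) = min(1+mc(18)=1+4=5, 1+mc(11)=1+1=2, 1+mc(8)=1+1=2) = 2
mc(20) = min(1+mc(19)=1+2=3, 1+mc(12)=1+2=3, 1+mc(9)=1+2=3) = 3

3


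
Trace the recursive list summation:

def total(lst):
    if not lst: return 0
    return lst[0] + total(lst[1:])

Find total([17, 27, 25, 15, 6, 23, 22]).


total([17, 27, 25, 15, 6, 23, 22]) = 17 + total([27, 25, 15, 6, 23, 22])
total([27, 25, 15, 6, 23, 22]) = 27 + total([25, 15, 6, 23, 22])
total([25, 15, 6, 23, 22]) = 25 + total([15, 6, 23, 22])
total([15, 6, 23, 22]) = 15 + total([6, 23, 22])
total([6, 23, 22]) = 6 + total([23, 22])
total([23, 22]) = 23 + total([22])
total([22]) = 22 + total([])
total([]) = 0  (base case)
Total: 17 + 27 + 25 + 15 + 6 + 23 + 22 + 0 = 135

135


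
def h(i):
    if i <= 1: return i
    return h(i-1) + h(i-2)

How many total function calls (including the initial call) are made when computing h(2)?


Let C(n) = total calls for h(n)
C(0) = 1, C(1) = 1
C(2) = 1 + C(1) + C(0) = 1 + 1 + 1 = 3

3


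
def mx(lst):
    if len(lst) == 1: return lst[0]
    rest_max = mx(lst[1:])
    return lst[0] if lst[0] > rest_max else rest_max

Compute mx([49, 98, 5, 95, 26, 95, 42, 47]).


mx([49, 98, 5, 95, 26, 95, 42, 47]): compare 49 with mx([98, 5, 95, 26, 95, 42, 47])
mx([98, 5, 95, 26, 95, 42, 47]): compare 98 with mx([5, 95, 26, 95, 42, 47])
mx([5, 95, 26, 95, 42, 47]): compare 5 with mx([95, 26, 95, 42, 47])
mx([95, 26, 95, 42, 47]): compare 95 with mx([26, 95, 42, 47])
mx([26, 95, 42, 47]): compare 26 with mx([95, 42, 47])
mx([95, 42, 47]): compare 95 with mx([42, 47])
mx([42, 47]): compare 42 with mx([47])
mx([47]) = 47  (base case)
Compare 42 with 47 -> 47
Compare 95 with 47 -> 95
Compare 26 with 95 -> 95
Compare 95 with 95 -> 95
Compare 5 with 95 -> 95
Compare 98 with 95 -> 98
Compare 49 with 98 -> 98

98


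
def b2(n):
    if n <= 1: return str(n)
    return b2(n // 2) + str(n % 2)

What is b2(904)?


b2(904) = b2(452) + '0'
b2(452) = b2(226) + '0'
b2(226) = b2(113) + '0'
b2(113) = b2(56) + '1'
b2(56) = b2(28) + '0'
b2(28) = b2(14) + '0'
b2(14) = b2(7) + '0'
b2(7) = b2(3) + '1'
b2(3) = b2(1) + '1'
b2(1) = '1'  (base case)
Concatenating: '1' + '1' + '1' + '0' + '0' + '0' + '1' + '0' + '0' + '0' = '1110001000'

1110001000


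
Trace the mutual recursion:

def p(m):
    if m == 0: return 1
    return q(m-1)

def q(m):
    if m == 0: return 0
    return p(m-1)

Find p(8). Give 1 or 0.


p(8) = q(7)
q(7) = p(6)
p(6) = q(5)
q(5) = p(4)
p(4) = q(3)
q(3) = p(2)
p(2) = q(1)
q(1) = p(0)
p(0) = 1  (base case)
Result: 1

1


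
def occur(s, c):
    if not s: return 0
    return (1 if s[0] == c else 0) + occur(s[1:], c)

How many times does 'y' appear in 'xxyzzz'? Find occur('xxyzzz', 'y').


s[0]='x' != 'y' -> 0
s[0]='x' != 'y' -> 0
s[0]='y' == 'y' -> 1
s[0]='z' != 'y' -> 0
s[0]='z' != 'y' -> 0
s[0]='z' != 'y' -> 0
Sum: 0 + 0 + 1 + 0 + 0 + 0 = 1

1


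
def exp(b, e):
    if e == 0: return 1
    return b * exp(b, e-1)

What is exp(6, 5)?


exp(6, 5)
= 6 * exp(6, 4)
= 6 * 6 * exp(6, 3)
= 6 * 6 * 6 * exp(6, 2)
= 6 * 6 * 6 * 6 * exp(6, 1)
= 6 * 6 * 6 * 6 * 6 * exp(6, 0)
= 6 * 6 * 6 * 6 * 6 * 1
= 7776

7776


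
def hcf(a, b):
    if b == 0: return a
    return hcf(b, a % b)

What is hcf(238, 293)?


hcf(238, 293) = hcf(293, 238)
hcf(293, 238) = hcf(238, 55)
hcf(238, 55) = hcf(55, 18)
hcf(55, 18) = hcf(18, 1)
hcf(18, 1) = hcf(1, 0)
hcf(1, 0) = 1  (base case)

1


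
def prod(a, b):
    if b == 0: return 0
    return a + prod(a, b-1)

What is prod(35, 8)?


prod(35, 8) = 35 + prod(35, 7)
prod(35, 7) = 35 + prod(35, 6)
prod(35, 6) = 35 + prod(35, 5)
prod(35, 5) = 35 + prod(35, 4)
prod(35, 4) = 35 + prod(35, 3)
prod(35, 3) = 35 + prod(35, 2)
prod(35, 2) = 35 + prod(35, 1)
prod(35, 1) = 35 + prod(35, 0)
prod(35, 0) = 0  (base case)
Total: 35 + 35 + 35 + 35 + 35 + 35 + 35 + 35 + 0 = 280

280


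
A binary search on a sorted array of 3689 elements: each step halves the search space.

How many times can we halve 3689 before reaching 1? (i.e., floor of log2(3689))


3689 / 2 = 1844
1844 / 2 = 922
922 / 2 = 461
461 / 2 = 230
230 / 2 = 115
115 / 2 = 57
57 / 2 = 28
28 / 2 = 14
14 / 2 = 7
7 / 2 = 3
3 / 2 = 1
Reached 1 after 11 halvings

11


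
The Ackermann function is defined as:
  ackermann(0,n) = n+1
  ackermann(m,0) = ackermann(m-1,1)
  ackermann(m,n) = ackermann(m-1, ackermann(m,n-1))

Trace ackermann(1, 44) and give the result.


ackermann(1, 44) = ackermann(0, ackermann(1, 43))
  ackermann(1, 43) = ackermann(0, ackermann(1, 42))
    ackermann(1, 42) = ackermann(0, ackermann(1, 41))
      ackermann(1, 41) = ackermann(0, ackermann(1, 40))
        ackermann(1, 40) = ackermann(0, ackermann(1, 39))
          ackermann(1, 39) = ackermann(0, ackermann(1, 38))
          ackermann(1, 38) = ackermann(0, ackermann(1, 37))
          ackermann(1, 37) = ackermann(0, ackermann(1, 36))
          ackermann(1, 36) = ackermann(0, ackermann(1, 35))
          ackermann(1, 35) = ackermann(0, ackermann(1, 34))
          ackermann(1, 34) = ackermann(0, ackermann(1, 33))
          ackermann(1, 33) = ackermann(0, ackermann(1, 32))
          ackermann(1, 32) = ackermann(0, ackermann(1, 31))
          ackermann(1, 31) = ackermann(0, ackermann(1, 30))
          ackermann(1, 30) = ackermann(0, ackermann(1, 29))
          ackermann(1, 29) = ackermann(0, ackermann(1, 28))
          ackermann(1, 28) = ackermann(0, ackermann(1, 27))
          ackermann(1, 27) = ackermann(0, ackermann(1, 26))
          ackermann(1, 26) = ackermann(0, ackermann(1, 25))
          ackermann(1, 25) = ackermann(0, ackermann(1, 24))
          ackermann(1, 24) = ackermann(0, ackermann(1, 23))
          ackermann(1, 23) = ackermann(0, ackermann(1, 22))
          ackermann(1, 22) = ackermann(0, ackermann(1, 21))
          ackermann(1, 21) = ackermann(0, ackermann(1, 20))
          ackermann(1, 20) = ackermann(0, ackermann(1, 19))
... (trace truncated)
Result: ackermann(1, 44) = 46

46


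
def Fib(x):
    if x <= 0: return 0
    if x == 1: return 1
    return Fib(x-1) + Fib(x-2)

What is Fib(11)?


Computing Fib(11) bottom-up:
Fib(0) = 0
Fib(1) = 1
Fib(2) = Fib(1) + Fib(0) = 1 + 0 = 1
Fib(3) = Fib(2) + Fib(1) = 1 + 1 = 2
Fib(4) = Fib(3) + Fib(2) = 2 + 1 = 3
Fib(5) = Fib(4) + Fib(3) = 3 + 2 = 5
Fib(6) = Fib(5) + Fib(4) = 5 + 3 = 8
Fib(7) = Fib(6) + Fib(5) = 8 + 5 = 13
Fib(8) = Fib(7) + Fib(6) = 13 + 8 = 21
Fib(9) = Fib(8) + Fib(7) = 21 + 13 = 34
Fib(10) = Fib(9) + Fib(8) = 34 + 21 = 55
Fib(11) = Fib(10) + Fib(9) = 55 + 34 = 89

89


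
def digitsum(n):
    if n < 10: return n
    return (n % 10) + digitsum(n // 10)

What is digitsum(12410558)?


digitsum(12410558) = 8 + digitsum(1241055)
digitsum(1241055) = 5 + digitsum(124105)
digitsum(124105) = 5 + digitsum(12410)
digitsum(12410) = 0 + digitsum(1241)
digitsum(1241) = 1 + digitsum(124)
digitsum(124) = 4 + digitsum(12)
digitsum(12) = 2 + digitsum(1)
digitsum(1) = 1  (base case)
Total: 8 + 5 + 5 + 0 + 1 + 4 + 2 + 1 = 26

26


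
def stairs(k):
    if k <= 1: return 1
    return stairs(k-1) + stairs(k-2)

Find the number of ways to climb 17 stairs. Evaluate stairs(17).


Building up from base cases:
stairs(0) = 1
stairs(1) = 1
stairs(2) = stairs(1) + stairs(0) = 1 + 1 = 2
stairs(3) = stairs(2) + stairs(1) = 2 + 1 = 3
stairs(4) = stairs(3) + stairs(2) = 3 + 2 = 5
stairs(5) = stairs(4) + stairs(3) = 5 + 3 = 8
stairs(6) = stairs(5) + stairs(4) = 8 + 5 = 13
stairs(7) = stairs(6) + stairs(5) = 13 + 8 = 21
stairs(8) = stairs(7) + stairs(6) = 21 + 13 = 34
stairs(9) = stairs(8) + stairs(7) = 34 + 21 = 55
stairs(10) = stairs(9) + stairs(8) = 55 + 34 = 89
stairs(11) = stairs(10) + stairs(9) = 89 + 55 = 144
stairs(12) = stairs(11) + stairs(10) = 144 + 89 = 233
stairs(13) = stairs(12) + stairs(11) = 233 + 144 = 377
stairs(14) = stairs(13) + stairs(12) = 377 + 233 = 610
stairs(15) = stairs(14) + stairs(13) = 610 + 377 = 987
stairs(16) = stairs(15) + stairs(14) = 987 + 610 = 1597
stairs(17) = stairs(16) + stairs(15) = 1597 + 987 = 2584

2584


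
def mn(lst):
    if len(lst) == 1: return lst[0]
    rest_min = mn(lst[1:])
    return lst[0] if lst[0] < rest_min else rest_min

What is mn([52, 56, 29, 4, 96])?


mn([52, 56, 29, 4, 96]): compare 52 with mn([56, 29, 4, 96])
mn([56, 29, 4, 96]): compare 56 with mn([29, 4, 96])
mn([29, 4, 96]): compare 29 with mn([4, 96])
mn([4, 96]): compare 4 with mn([96])
mn([96]) = 96  (base case)
Compare 4 with 96 -> 4
Compare 29 with 4 -> 4
Compare 56 with 4 -> 4
Compare 52 with 4 -> 4

4


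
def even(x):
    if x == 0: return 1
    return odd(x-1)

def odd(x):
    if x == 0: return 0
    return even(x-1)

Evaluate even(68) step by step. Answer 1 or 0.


even(68) = odd(67)
odd(67) = even(66)
even(66) = odd(65)
odd(65) = even(64)
even(64) = odd(63)
odd(63) = even(62)
even(62) = odd(61)
odd(61) = even(60)
even(60) = odd(59)
odd(59) = even(58)
even(58) = odd(57)
odd(57) = even(56)
even(56) = odd(55)
odd(55) = even(54)
even(54) = odd(53)
odd(53) = even(52)
even(52) = odd(51)
odd(51) = even(50)
even(50) = odd(49)
odd(49) = even(48)
even(48) = odd(47)
odd(47) = even(46)
even(46) = odd(45)
odd(45) = even(44)
even(44) = odd(43)
odd(43) = even(42)
even(42) = odd(41)
odd(41) = even(40)
even(40) = odd(39)
odd(39) = even(38)
even(38) = odd(37)
odd(37) = even(36)
even(36) = odd(35)
odd(35) = even(34)
even(34) = odd(33)
odd(33) = even(32)
even(32) = odd(31)
odd(31) = even(30)
even(30) = odd(29)
odd(29) = even(28)
even(28) = odd(27)
odd(27) = even(26)
even(26) = odd(25)
odd(25) = even(24)
even(24) = odd(23)
odd(23) = even(22)
even(22) = odd(21)
odd(21) = even(20)
even(20) = odd(19)
odd(19) = even(18)
even(18) = odd(17)
odd(17) = even(16)
even(16) = odd(15)
odd(15) = even(14)
even(14) = odd(13)
odd(13) = even(12)
even(12) = odd(11)
odd(11) = even(10)
even(10) = odd(9)
odd(9) = even(8)
even(8) = odd(7)
odd(7) = even(6)
even(6) = odd(5)
odd(5) = even(4)
even(4) = odd(3)
odd(3) = even(2)
even(2) = odd(1)
odd(1) = even(0)
even(0) = 1  (base case)
Result: 1

1


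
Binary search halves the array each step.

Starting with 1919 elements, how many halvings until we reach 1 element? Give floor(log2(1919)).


1919 / 2 = 959
959 / 2 = 479
479 / 2 = 239
239 / 2 = 119
119 / 2 = 59
59 / 2 = 29
29 / 2 = 14
14 / 2 = 7
7 / 2 = 3
3 / 2 = 1
Reached 1 after 10 halvings

10


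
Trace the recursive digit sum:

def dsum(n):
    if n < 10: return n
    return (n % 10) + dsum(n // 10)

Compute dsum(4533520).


dsum(4533520) = 0 + dsum(453352)
dsum(453352) = 2 + dsum(45335)
dsum(45335) = 5 + dsum(4533)
dsum(4533) = 3 + dsum(453)
dsum(453) = 3 + dsum(45)
dsum(45) = 5 + dsum(4)
dsum(4) = 4  (base case)
Total: 0 + 2 + 5 + 3 + 3 + 5 + 4 = 22

22


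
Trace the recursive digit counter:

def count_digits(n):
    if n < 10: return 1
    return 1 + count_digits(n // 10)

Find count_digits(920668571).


count_digits(920668571) = 1 + count_digits(92066857)
count_digits(92066857) = 1 + count_digits(9206685)
count_digits(9206685) = 1 + count_digits(920668)
count_digits(920668) = 1 + count_digits(92066)
count_digits(92066) = 1 + count_digits(9206)
count_digits(9206) = 1 + count_digits(920)
count_digits(920) = 1 + count_digits(92)
count_digits(92) = 1 + count_digits(9)
count_digits(9) = 1  (base case: 9 < 10)
Unwinding: 1 + 1 + 1 + 1 + 1 + 1 + 1 + 1 + 1 = 9

9


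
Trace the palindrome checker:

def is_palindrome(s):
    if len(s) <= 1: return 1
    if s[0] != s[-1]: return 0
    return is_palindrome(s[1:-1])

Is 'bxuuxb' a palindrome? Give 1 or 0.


is_palindrome('bxuuxb'): s[0]='b' == s[-1]='b' -> check is_palindrome('xuux')
is_palindrome('xuux'): s[0]='x' == s[-1]='x' -> check is_palindrome('uu')
is_palindrome('uu'): s[0]='u' == s[-1]='u' -> check is_palindrome('')
is_palindrome(''): len <= 1 -> return 1  (base case)
Result: 1 (palindrome)

1


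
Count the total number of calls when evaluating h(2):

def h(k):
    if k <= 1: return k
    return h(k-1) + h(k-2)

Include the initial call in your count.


Let C(n) = total calls for h(n)
C(0) = 1, C(1) = 1
C(2) = 1 + C(1) + C(0) = 1 + 1 + 1 = 3

3


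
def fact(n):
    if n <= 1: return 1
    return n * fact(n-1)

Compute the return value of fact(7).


fact(7)
= 7 * fact(6)
= 7 * 6 * fact(5)
= 7 * 6 * 5 * fact(4)
= 7 * 6 * 5 * 4 * fact(3)
= 7 * 6 * 5 * 4 * 3 * fact(2)
= 7 * 6 * 5 * 4 * 3 * 2 * fact(1)
= 7 * 6 * 5 * 4 * 3 * 2 * 1
= 5040

5040


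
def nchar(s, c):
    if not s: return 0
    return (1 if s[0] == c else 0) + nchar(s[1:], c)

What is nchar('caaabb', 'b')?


s[0]='c' != 'b' -> 0
s[0]='a' != 'b' -> 0
s[0]='a' != 'b' -> 0
s[0]='a' != 'b' -> 0
s[0]='b' == 'b' -> 1
s[0]='b' == 'b' -> 1
Sum: 0 + 0 + 0 + 0 + 1 + 1 = 2

2


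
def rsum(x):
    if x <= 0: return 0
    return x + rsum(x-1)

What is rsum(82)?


rsum(82)
= 82 + 81 + 80 + 79 + 78 + 77 + 76 + 75 + 74 + 73 + 72 + 71 + 70 + 69 + 68 + 67 + 66 + 65 + 64 + 63 + 62 + 61 + 60 + 59 + 58 + 57 + 56 + 55 + 54 + 53 + 52 + 51 + 50 + 49 + 48 + 47 + 46 + 45 + 44 + 43 + 42 + 41 + 40 + 39 + 38 + 37 + 36 + 35 + 34 + 33 + 32 + 31 + 30 + 29 + 28 + 27 + 26 + 25 + 24 + 23 + 22 + 21 + 20 + 19 + 18 + 17 + 16 + 15 + 14 + 13 + 12 + 11 + 10 + 9 + 8 + 7 + 6 + 5 + 4 + 3 + 2 + 1 + rsum(0)
= 82 + 81 + 80 + 79 + 78 + 77 + 76 + 75 + 74 + 73 + 72 + 71 + 70 + 69 + 68 + 67 + 66 + 65 + 64 + 63 + 62 + 61 + 60 + 59 + 58 + 57 + 56 + 55 + 54 + 53 + 52 + 51 + 50 + 49 + 48 + 47 + 46 + 45 + 44 + 43 + 42 + 41 + 40 + 39 + 38 + 37 + 36 + 35 + 34 + 33 + 32 + 31 + 30 + 29 + 28 + 27 + 26 + 25 + 24 + 23 + 22 + 21 + 20 + 19 + 18 + 17 + 16 + 15 + 14 + 13 + 12 + 11 + 10 + 9 + 8 + 7 + 6 + 5 + 4 + 3 + 2 + 1 + 0
= 3403

3403


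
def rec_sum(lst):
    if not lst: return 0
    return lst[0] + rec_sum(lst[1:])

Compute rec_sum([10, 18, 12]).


rec_sum([10, 18, 12]) = 10 + rec_sum([18, 12])
rec_sum([18, 12]) = 18 + rec_sum([12])
rec_sum([12]) = 12 + rec_sum([])
rec_sum([]) = 0  (base case)
Total: 10 + 18 + 12 + 0 = 40

40


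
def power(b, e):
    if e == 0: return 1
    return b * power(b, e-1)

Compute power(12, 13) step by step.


power(12, 13)
= 12 * power(12, 12)
= 12 * 12 * power(12, 11)
= 12 * 12 * 12 * power(12, 10)
= 12 * 12 * 12 * 12 * power(12, 9)
= 12 * 12 * 12 * 12 * 12 * power(12, 8)
= 12 * 12 * 12 * 12 * 12 * 12 * power(12, 7)
= 12 * 12 * 12 * 12 * 12 * 12 * 12 * power(12, 6)
= 12 * 12 * 12 * 12 * 12 * 12 * 12 * 12 * power(12, 5)
= 12 * 12 * 12 * 12 * 12 * 12 * 12 * 12 * 12 * power(12, 4)
= 12 * 12 * 12 * 12 * 12 * 12 * 12 * 12 * 12 * 12 * power(12, 3)
= 12 * 12 * 12 * 12 * 12 * 12 * 12 * 12 * 12 * 12 * 12 * power(12, 2)
= 12 * 12 * 12 * 12 * 12 * 12 * 12 * 12 * 12 * 12 * 12 * 12 * power(12, 1)
= 12 * 12 * 12 * 12 * 12 * 12 * 12 * 12 * 12 * 12 * 12 * 12 * 12 * power(12, 0)
= 12 * 12 * 12 * 12 * 12 * 12 * 12 * 12 * 12 * 12 * 12 * 12 * 12 * 1
= 106993205379072

106993205379072


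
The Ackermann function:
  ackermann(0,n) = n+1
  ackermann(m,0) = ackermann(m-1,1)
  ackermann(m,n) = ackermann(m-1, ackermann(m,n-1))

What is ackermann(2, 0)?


ackermann(2, 0) = ackermann(1, 1)
  ackermann(1, 1) = ackermann(0, ackermann(1, 0))
    ackermann(1, 0) = ackermann(0, 1)
      ackermann(0, 1) = 2
    = ackermann(0, 2)
    ackermann(0, 2) = 3
Result: ackermann(2, 0) = 3

3


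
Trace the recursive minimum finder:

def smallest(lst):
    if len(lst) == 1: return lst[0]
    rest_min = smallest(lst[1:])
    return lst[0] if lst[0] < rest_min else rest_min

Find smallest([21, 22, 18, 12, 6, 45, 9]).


smallest([21, 22, 18, 12, 6, 45, 9]): compare 21 with smallest([22, 18, 12, 6, 45, 9])
smallest([22, 18, 12, 6, 45, 9]): compare 22 with smallest([18, 12, 6, 45, 9])
smallest([18, 12, 6, 45, 9]): compare 18 with smallest([12, 6, 45, 9])
smallest([12, 6, 45, 9]): compare 12 with smallest([6, 45, 9])
smallest([6, 45, 9]): compare 6 with smallest([45, 9])
smallest([45, 9]): compare 45 with smallest([9])
smallest([9]) = 9  (base case)
Compare 45 with 9 -> 9
Compare 6 with 9 -> 6
Compare 12 with 6 -> 6
Compare 18 with 6 -> 6
Compare 22 with 6 -> 6
Compare 21 with 6 -> 6

6


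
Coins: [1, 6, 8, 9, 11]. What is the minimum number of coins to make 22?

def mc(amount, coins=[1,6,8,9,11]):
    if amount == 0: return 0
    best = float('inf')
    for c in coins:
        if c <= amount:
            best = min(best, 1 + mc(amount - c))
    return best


Building up with DP:
mc(0) = 0
mc(1) = min(1+mc(0)=1+0=1) = 1
mc(2) = min(1+mc(1)=1+1=2) = 2
mc(3) = min(1+mc(2)=1+2=3) = 3
mc(4) = min(1+mc(3)=1+3=4) = 4
mc(5) = min(1+mc(4)=1+4=5) = 5
mc(6) = min(1+mc(5)=1+5=6, 1+mc(0)=1+0=1) = 1
mc(7) = min(1+mc(6)=1+1=2, 1+mc(1)=1+1=2) = 2
mc(8) = min(1+mc(7)=1+2=3, 1+mc(2)=1+2=3, 1+mc(0)=1+0=1) = 1
mc(9) = min(1+mc(8)=1+1=2, 1+mc(3)=1+3=4, 1+mc(1)=1+1=2, 1+mc(0)=1+0=1) = 1
mc(10) = min(1+mc(9)=1+1=2, 1+mc(4)=1+4=5, 1+mc(2)=1+2=3, 1+mc(1)=1+1=2) = 2
mc(11) = min(1+mc(10)=1+2=3, 1+mc(5)=1+5=6, 1+mc(3)=1+3=4, 1+mc(2)=1+2=3, 1+mc(0)=1+0=1) = 1
mc(12) = min(1+mc(11)=1+1=2, 1+mc(6)=1+1=2, 1+mc(4)=1+4=5, 1+mc(3)=1+3=4, 1+mc(1)=1+1=2) = 2
mc(13) = min(1+mc(12)=1+2=3, 1+mc(7)=1+2=3, 1+mc(5)=1+5=6, 1+mc(4)=1+4=5, 1+mc(2)=1+2=3) = 3
mc(14) = min(1+mc(13)=1+3=4, 1+mc(8)=1+1=2, 1+mc(6)=1+1=2, 1+mc(5)=1+5=6, 1+mc(3)=1+3=4) = 2
mc(15) = min(1+mc(14)=1+2=3, 1+mc(9)=1+1=2, 1+mc(7)=1+2=3, 1+mc(6)=1+1=2, 1+mc(4)=1+4=5) = 2
mc(16) = min(1+mc(15)=1+2=3, 1+mc(10)=1+2=3, 1+mc(8)=1+1=2, 1+mc(7)=1+2=3, 1+mc(5)=1+5=6) = 2
mc(17) = min(1+mc(16)=1+2=3, 1+mc(11)=1+1=2, 1+mc(9)=1+1=2, 1+mc(8)=1+1=2, 1+mc(6)=1+1=2) = 2
mc(18) = min(1+mc(17)=1+2=3, 1+mc(12)=1+2=3, 1+mc(10)=1+2=3, 1+mc(9)=1+1=2, 1+mc(7)=1+2=3) = 2
mc(19) = min(1+mc(18)=1+2=3, 1+mc(13)=1+3=4, 1+mc(11)=1+1=2, 1+mc(10)=1+2=3, 1+mc(8)=1+1=2) = 2
mc(20) = min(1+mc(19)=1+2=3, 1+mc(14)=1+2=3, 1+mc(12)=1+2=3, 1+mc(11)=1+1=2, 1+mc(9)=1+1=2) = 2
mc(21) = min(1+mc(20)=1+2=3, 1+mc(15)=1+2=3, 1+mc(13)=1+3=4, 1+mc(12)=1+2=3, 1+mc(10)=1+2=3) = 3
mc(22) = min(1+mc(21)=1+3=4, 1+mc(16)=1+2=3, 1+mc(14)=1+2=3, 1+mc(13)=1+3=4, 1+mc(11)=1+1=2) = 2

2


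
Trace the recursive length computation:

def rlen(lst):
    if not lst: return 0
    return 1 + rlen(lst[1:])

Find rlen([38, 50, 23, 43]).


rlen([38, 50, 23, 43]) = 1 + rlen([50, 23, 43])
rlen([50, 23, 43]) = 1 + rlen([23, 43])
rlen([23, 43]) = 1 + rlen([43])
rlen([43]) = 1 + rlen([])
rlen([]) = 0  (base case)
Unwinding: 1 + 1 + 1 + 1 + 0 = 4

4


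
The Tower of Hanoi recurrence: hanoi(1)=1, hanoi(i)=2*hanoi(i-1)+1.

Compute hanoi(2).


hanoi(2) = 2 * hanoi(1) + 1
hanoi(1) = 1  (base case)
hanoi(2) = 2 * 1 + 1 = 3

3


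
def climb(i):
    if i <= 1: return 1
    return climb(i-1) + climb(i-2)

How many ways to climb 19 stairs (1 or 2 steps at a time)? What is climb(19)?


Building up from base cases:
climb(0) = 1
climb(1) = 1
climb(2) = climb(1) + climb(0) = 1 + 1 = 2
climb(3) = climb(2) + climb(1) = 2 + 1 = 3
climb(4) = climb(3) + climb(2) = 3 + 2 = 5
climb(5) = climb(4) + climb(3) = 5 + 3 = 8
climb(6) = climb(5) + climb(4) = 8 + 5 = 13
climb(7) = climb(6) + climb(5) = 13 + 8 = 21
climb(8) = climb(7) + climb(6) = 21 + 13 = 34
climb(9) = climb(8) + climb(7) = 34 + 21 = 55
climb(10) = climb(9) + climb(8) = 55 + 34 = 89
climb(11) = climb(10) + climb(9) = 89 + 55 = 144
climb(12) = climb(11) + climb(10) = 144 + 89 = 233
climb(13) = climb(12) + climb(11) = 233 + 144 = 377
climb(14) = climb(13) + climb(12) = 377 + 233 = 610
climb(15) = climb(14) + climb(13) = 610 + 377 = 987
climb(16) = climb(15) + climb(14) = 987 + 610 = 1597
climb(17) = climb(16) + climb(15) = 1597 + 987 = 2584
climb(18) = climb(17) + climb(16) = 2584 + 1597 = 4181
climb(19) = climb(18) + climb(17) = 4181 + 2584 = 6765

6765


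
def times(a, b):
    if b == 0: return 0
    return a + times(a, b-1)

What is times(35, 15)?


times(35, 15) = 35 + times(35, 14)
times(35, 14) = 35 + times(35, 13)
times(35, 13) = 35 + times(35, 12)
times(35, 12) = 35 + times(35, 11)
times(35, 11) = 35 + times(35, 10)
times(35, 10) = 35 + times(35, 9)
times(35, 9) = 35 + times(35, 8)
times(35, 8) = 35 + times(35, 7)
times(35, 7) = 35 + times(35, 6)
times(35, 6) = 35 + times(35, 5)
times(35, 5) = 35 + times(35, 4)
times(35, 4) = 35 + times(35, 3)
times(35, 3) = 35 + times(35, 2)
times(35, 2) = 35 + times(35, 1)
times(35, 1) = 35 + times(35, 0)
times(35, 0) = 0  (base case)
Total: 35 + 35 + 35 + 35 + 35 + 35 + 35 + 35 + 35 + 35 + 35 + 35 + 35 + 35 + 35 + 0 = 525

525


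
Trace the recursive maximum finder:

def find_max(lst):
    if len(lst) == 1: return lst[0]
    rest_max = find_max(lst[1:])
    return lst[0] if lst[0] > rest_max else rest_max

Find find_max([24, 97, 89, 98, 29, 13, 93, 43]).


find_max([24, 97, 89, 98, 29, 13, 93, 43]): compare 24 with find_max([97, 89, 98, 29, 13, 93, 43])
find_max([97, 89, 98, 29, 13, 93, 43]): compare 97 with find_max([89, 98, 29, 13, 93, 43])
find_max([89, 98, 29, 13, 93, 43]): compare 89 with find_max([98, 29, 13, 93, 43])
find_max([98, 29, 13, 93, 43]): compare 98 with find_max([29, 13, 93, 43])
find_max([29, 13, 93, 43]): compare 29 with find_max([13, 93, 43])
find_max([13, 93, 43]): compare 13 with find_max([93, 43])
find_max([93, 43]): compare 93 with find_max([43])
find_max([43]) = 43  (base case)
Compare 93 with 43 -> 93
Compare 13 with 93 -> 93
Compare 29 with 93 -> 93
Compare 98 with 93 -> 98
Compare 89 with 98 -> 98
Compare 97 with 98 -> 98
Compare 24 with 98 -> 98

98


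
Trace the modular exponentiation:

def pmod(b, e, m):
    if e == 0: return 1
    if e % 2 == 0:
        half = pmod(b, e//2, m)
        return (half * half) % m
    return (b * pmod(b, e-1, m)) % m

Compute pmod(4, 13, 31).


pmod(4, 13, 31): e is odd, compute pmod(4, 12, 31)
  pmod(4, 12, 31): e is even, compute pmod(4, 6, 31)
    pmod(4, 6, 31): e is even, compute pmod(4, 3, 31)
      pmod(4, 3, 31): e is odd, compute pmod(4, 2, 31)
        pmod(4, 2, 31): e is even, compute pmod(4, 1, 31)
          pmod(4, 1, 31): e is odd, compute pmod(4, 0, 31)
          pmod(4, 0, 31) = 1
          (4 * 1) % 31 = 4
        half=4, (4*4) % 31 = 16
      (4 * 16) % 31 = 2
    half=2, (2*2) % 31 = 4
  half=4, (4*4) % 31 = 16
(4 * 16) % 31 = 2

2


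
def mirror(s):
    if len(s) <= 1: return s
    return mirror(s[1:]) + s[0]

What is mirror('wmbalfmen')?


mirror('wmbalfmen') = mirror('mbalfmen') + 'w'
mirror('mbalfmen') = mirror('balfmen') + 'm'
mirror('balfmen') = mirror('alfmen') + 'b'
mirror('alfmen') = mirror('lfmen') + 'a'
mirror('lfmen') = mirror('fmen') + 'l'
mirror('fmen') = mirror('men') + 'f'
mirror('men') = mirror('en') + 'm'
mirror('en') = mirror('n') + 'e'
mirror('n') = 'n'  (base case)
Concatenating: 'n' + 'e' + 'm' + 'f' + 'l' + 'a' + 'b' + 'm' + 'w' = 'nemflabmw'

nemflabmw


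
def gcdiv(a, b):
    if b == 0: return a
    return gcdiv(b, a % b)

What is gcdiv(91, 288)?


gcdiv(91, 288) = gcdiv(288, 91)
gcdiv(288, 91) = gcdiv(91, 15)
gcdiv(91, 15) = gcdiv(15, 1)
gcdiv(15, 1) = gcdiv(1, 0)
gcdiv(1, 0) = 1  (base case)

1


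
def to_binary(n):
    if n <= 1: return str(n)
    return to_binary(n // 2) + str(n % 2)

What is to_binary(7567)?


to_binary(7567) = to_binary(3783) + '1'
to_binary(3783) = to_binary(1891) + '1'
to_binary(1891) = to_binary(945) + '1'
to_binary(945) = to_binary(472) + '1'
to_binary(472) = to_binary(236) + '0'
to_binary(236) = to_binary(118) + '0'
to_binary(118) = to_binary(59) + '0'
to_binary(59) = to_binary(29) + '1'
to_binary(29) = to_binary(14) + '1'
to_binary(14) = to_binary(7) + '0'
to_binary(7) = to_binary(3) + '1'
to_binary(3) = to_binary(1) + '1'
to_binary(1) = '1'  (base case)
Concatenating: '1' + '1' + '1' + '0' + '1' + '1' + '0' + '0' + '0' + '1' + '1' + '1' + '1' = '1110110001111'

1110110001111


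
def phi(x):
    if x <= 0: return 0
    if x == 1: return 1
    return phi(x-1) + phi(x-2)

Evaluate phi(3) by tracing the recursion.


Computing phi(3) bottom-up:
phi(0) = 0
phi(1) = 1
phi(2) = phi(1) + phi(0) = 1 + 0 = 1
phi(3) = phi(2) + phi(1) = 1 + 1 = 2

2


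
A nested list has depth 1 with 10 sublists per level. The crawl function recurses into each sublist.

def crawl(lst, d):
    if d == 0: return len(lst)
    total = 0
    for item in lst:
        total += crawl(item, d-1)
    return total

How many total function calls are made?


At depth 0 (root): 1 call
At depth 1: each of 1 parents calls crawl on 10 children = 10 calls
Total: 1 + 10 = 11

11


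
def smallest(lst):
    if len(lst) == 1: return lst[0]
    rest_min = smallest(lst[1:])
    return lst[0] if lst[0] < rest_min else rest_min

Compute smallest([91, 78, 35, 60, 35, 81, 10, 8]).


smallest([91, 78, 35, 60, 35, 81, 10, 8]): compare 91 with smallest([78, 35, 60, 35, 81, 10, 8])
smallest([78, 35, 60, 35, 81, 10, 8]): compare 78 with smallest([35, 60, 35, 81, 10, 8])
smallest([35, 60, 35, 81, 10, 8]): compare 35 with smallest([60, 35, 81, 10, 8])
smallest([60, 35, 81, 10, 8]): compare 60 with smallest([35, 81, 10, 8])
smallest([35, 81, 10, 8]): compare 35 with smallest([81, 10, 8])
smallest([81, 10, 8]): compare 81 with smallest([10, 8])
smallest([10, 8]): compare 10 with smallest([8])
smallest([8]) = 8  (base case)
Compare 10 with 8 -> 8
Compare 81 with 8 -> 8
Compare 35 with 8 -> 8
Compare 60 with 8 -> 8
Compare 35 with 8 -> 8
Compare 78 with 8 -> 8
Compare 91 with 8 -> 8

8


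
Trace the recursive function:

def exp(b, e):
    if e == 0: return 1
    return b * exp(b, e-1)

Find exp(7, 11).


exp(7, 11)
= 7 * exp(7, 10)
= 7 * 7 * exp(7, 9)
= 7 * 7 * 7 * exp(7, 8)
= 7 * 7 * 7 * 7 * exp(7, 7)
= 7 * 7 * 7 * 7 * 7 * exp(7, 6)
= 7 * 7 * 7 * 7 * 7 * 7 * exp(7, 5)
= 7 * 7 * 7 * 7 * 7 * 7 * 7 * exp(7, 4)
= 7 * 7 * 7 * 7 * 7 * 7 * 7 * 7 * exp(7, 3)
= 7 * 7 * 7 * 7 * 7 * 7 * 7 * 7 * 7 * exp(7, 2)
= 7 * 7 * 7 * 7 * 7 * 7 * 7 * 7 * 7 * 7 * exp(7, 1)
= 7 * 7 * 7 * 7 * 7 * 7 * 7 * 7 * 7 * 7 * 7 * exp(7, 0)
= 7 * 7 * 7 * 7 * 7 * 7 * 7 * 7 * 7 * 7 * 7 * 1
= 1977326743

1977326743


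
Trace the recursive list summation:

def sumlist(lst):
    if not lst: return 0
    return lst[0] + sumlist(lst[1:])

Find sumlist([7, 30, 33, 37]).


sumlist([7, 30, 33, 37]) = 7 + sumlist([30, 33, 37])
sumlist([30, 33, 37]) = 30 + sumlist([33, 37])
sumlist([33, 37]) = 33 + sumlist([37])
sumlist([37]) = 37 + sumlist([])
sumlist([]) = 0  (base case)
Total: 7 + 30 + 33 + 37 + 0 = 107

107


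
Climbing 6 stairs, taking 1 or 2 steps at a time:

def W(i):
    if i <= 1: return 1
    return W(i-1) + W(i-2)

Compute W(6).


Building up from base cases:
W(0) = 1
W(1) = 1
W(2) = W(1) + W(0) = 1 + 1 = 2
W(3) = W(2) + W(1) = 2 + 1 = 3
W(4) = W(3) + W(2) = 3 + 2 = 5
W(5) = W(4) + W(3) = 5 + 3 = 8
W(6) = W(5) + W(4) = 8 + 5 = 13

13


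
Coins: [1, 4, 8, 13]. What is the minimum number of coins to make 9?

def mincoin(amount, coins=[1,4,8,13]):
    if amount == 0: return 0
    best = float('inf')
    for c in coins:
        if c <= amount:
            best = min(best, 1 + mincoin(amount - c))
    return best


Building up with DP:
mincoin(0) = 0
mincoin(1) = min(1+mincoin(0)=1+0=1) = 1
mincoin(2) = min(1+mincoin(1)=1+1=2) = 2
mincoin(3) = min(1+mincoin(2)=1+2=3) = 3
mincoin(4) = min(1+mincoin(3)=1+3=4, 1+mincoin(0)=1+0=1) = 1
mincoin(5) = min(1+mincoin(4)=1+1=2, 1+mincoin(1)=1+1=2) = 2
mincoin(6) = min(1+mincoin(5)=1+2=3, 1+mincoin(2)=1+2=3) = 3
mincoin(7) = min(1+mincoin(6)=1+3=4, 1+mincoin(3)=1+3=4) = 4
mincoin(8) = min(1+mincoin(7)=1+4=5, 1+mincoin(4)=1+1=2, 1+mincoin(0)=1+0=1) = 1
mincoin(9) = min(1+mincoin(8)=1+1=2, 1+mincoin(5)=1+2=3, 1+mincoin(1)=1+1=2) = 2

2


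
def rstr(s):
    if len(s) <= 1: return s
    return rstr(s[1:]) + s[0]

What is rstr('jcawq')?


rstr('jcawq') = rstr('cawq') + 'j'
rstr('cawq') = rstr('awq') + 'c'
rstr('awq') = rstr('wq') + 'a'
rstr('wq') = rstr('q') + 'w'
rstr('q') = 'q'  (base case)
Concatenating: 'q' + 'w' + 'a' + 'c' + 'j' = 'qwacj'

qwacj


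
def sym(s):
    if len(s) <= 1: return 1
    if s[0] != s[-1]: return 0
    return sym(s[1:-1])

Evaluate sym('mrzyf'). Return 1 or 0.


sym('mrzyf'): s[0]='m' != s[-1]='f' -> return 0
Result: 0 (not a palindrome)

0


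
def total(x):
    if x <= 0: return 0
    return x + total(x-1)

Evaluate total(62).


total(62)
= 62 + 61 + 60 + 59 + 58 + 57 + 56 + 55 + 54 + 53 + 52 + 51 + 50 + 49 + 48 + 47 + 46 + 45 + 44 + 43 + 42 + 41 + 40 + 39 + 38 + 37 + 36 + 35 + 34 + 33 + 32 + 31 + 30 + 29 + 28 + 27 + 26 + 25 + 24 + 23 + 22 + 21 + 20 + 19 + 18 + 17 + 16 + 15 + 14 + 13 + 12 + 11 + 10 + 9 + 8 + 7 + 6 + 5 + 4 + 3 + 2 + 1 + total(0)
= 62 + 61 + 60 + 59 + 58 + 57 + 56 + 55 + 54 + 53 + 52 + 51 + 50 + 49 + 48 + 47 + 46 + 45 + 44 + 43 + 42 + 41 + 40 + 39 + 38 + 37 + 36 + 35 + 34 + 33 + 32 + 31 + 30 + 29 + 28 + 27 + 26 + 25 + 24 + 23 + 22 + 21 + 20 + 19 + 18 + 17 + 16 + 15 + 14 + 13 + 12 + 11 + 10 + 9 + 8 + 7 + 6 + 5 + 4 + 3 + 2 + 1 + 0
= 1953

1953


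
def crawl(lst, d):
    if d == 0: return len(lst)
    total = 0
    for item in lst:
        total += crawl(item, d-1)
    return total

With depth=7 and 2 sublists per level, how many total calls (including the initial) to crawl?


At depth 0 (root): 1 call
At depth 1: each of 1 parents calls crawl on 2 children = 2 calls
At depth 2: each of 2 parents calls crawl on 2 children = 4 calls
At depth 3: each of 4 parents calls crawl on 2 children = 8 calls
At depth 4: each of 8 parents calls crawl on 2 children = 16 calls
At depth 5: each of 16 parents calls crawl on 2 children = 32 calls
At depth 6: each of 32 parents calls crawl on 2 children = 64 calls
At depth 7: each of 64 parents calls crawl on 2 children = 128 calls
Total: 1 + 2 + 4 + 8 + 16 + 32 + 64 + 128 = 255

255


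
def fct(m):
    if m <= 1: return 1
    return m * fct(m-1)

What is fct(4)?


fct(4)
= 4 * fct(3)
= 4 * 3 * fct(2)
= 4 * 3 * 2 * fct(1)
= 4 * 3 * 2 * 1
= 24

24


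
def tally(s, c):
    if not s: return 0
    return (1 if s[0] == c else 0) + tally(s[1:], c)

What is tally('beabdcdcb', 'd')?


s[0]='b' != 'd' -> 0
s[0]='e' != 'd' -> 0
s[0]='a' != 'd' -> 0
s[0]='b' != 'd' -> 0
s[0]='d' == 'd' -> 1
s[0]='c' != 'd' -> 0
s[0]='d' == 'd' -> 1
s[0]='c' != 'd' -> 0
s[0]='b' != 'd' -> 0
Sum: 0 + 0 + 0 + 0 + 1 + 0 + 1 + 0 + 0 = 2

2


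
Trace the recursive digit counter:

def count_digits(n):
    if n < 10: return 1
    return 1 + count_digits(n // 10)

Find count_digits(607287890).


count_digits(607287890) = 1 + count_digits(60728789)
count_digits(60728789) = 1 + count_digits(6072878)
count_digits(6072878) = 1 + count_digits(607287)
count_digits(607287) = 1 + count_digits(60728)
count_digits(60728) = 1 + count_digits(6072)
count_digits(6072) = 1 + count_digits(607)
count_digits(607) = 1 + count_digits(60)
count_digits(60) = 1 + count_digits(6)
count_digits(6) = 1  (base case: 6 < 10)
Unwinding: 1 + 1 + 1 + 1 + 1 + 1 + 1 + 1 + 1 = 9

9


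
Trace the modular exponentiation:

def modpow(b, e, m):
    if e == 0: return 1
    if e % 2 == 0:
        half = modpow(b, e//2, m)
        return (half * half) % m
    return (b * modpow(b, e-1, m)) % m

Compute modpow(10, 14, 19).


modpow(10, 14, 19): e is even, compute modpow(10, 7, 19)
  modpow(10, 7, 19): e is odd, compute modpow(10, 6, 19)
    modpow(10, 6, 19): e is even, compute modpow(10, 3, 19)
      modpow(10, 3, 19): e is odd, compute modpow(10, 2, 19)
        modpow(10, 2, 19): e is even, compute modpow(10, 1, 19)
          modpow(10, 1, 19): e is odd, compute modpow(10, 0, 19)
          modpow(10, 0, 19) = 1
          (10 * 1) % 19 = 10
        half=10, (10*10) % 19 = 5
      (10 * 5) % 19 = 12
    half=12, (12*12) % 19 = 11
  (10 * 11) % 19 = 15
half=15, (15*15) % 19 = 16

16


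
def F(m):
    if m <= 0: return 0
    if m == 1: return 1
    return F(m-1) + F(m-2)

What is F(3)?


Computing F(3) bottom-up:
F(0) = 0
F(1) = 1
F(2) = F(1) + F(0) = 1 + 0 = 1
F(3) = F(2) + F(1) = 1 + 1 = 2

2


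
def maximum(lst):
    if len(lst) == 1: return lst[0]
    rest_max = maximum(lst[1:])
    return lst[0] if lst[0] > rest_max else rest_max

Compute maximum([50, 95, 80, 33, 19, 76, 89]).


maximum([50, 95, 80, 33, 19, 76, 89]): compare 50 with maximum([95, 80, 33, 19, 76, 89])
maximum([95, 80, 33, 19, 76, 89]): compare 95 with maximum([80, 33, 19, 76, 89])
maximum([80, 33, 19, 76, 89]): compare 80 with maximum([33, 19, 76, 89])
maximum([33, 19, 76, 89]): compare 33 with maximum([19, 76, 89])
maximum([19, 76, 89]): compare 19 with maximum([76, 89])
maximum([76, 89]): compare 76 with maximum([89])
maximum([89]) = 89  (base case)
Compare 76 with 89 -> 89
Compare 19 with 89 -> 89
Compare 33 with 89 -> 89
Compare 80 with 89 -> 89
Compare 95 with 89 -> 95
Compare 50 with 95 -> 95

95


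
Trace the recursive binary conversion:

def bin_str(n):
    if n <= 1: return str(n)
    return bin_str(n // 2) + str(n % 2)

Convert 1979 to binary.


bin_str(1979) = bin_str(989) + '1'
bin_str(989) = bin_str(494) + '1'
bin_str(494) = bin_str(247) + '0'
bin_str(247) = bin_str(123) + '1'
bin_str(123) = bin_str(61) + '1'
bin_str(61) = bin_str(30) + '1'
bin_str(30) = bin_str(15) + '0'
bin_str(15) = bin_str(7) + '1'
bin_str(7) = bin_str(3) + '1'
bin_str(3) = bin_str(1) + '1'
bin_str(1) = '1'  (base case)
Concatenating: '1' + '1' + '1' + '1' + '0' + '1' + '1' + '1' + '0' + '1' + '1' = '11110111011'

11110111011


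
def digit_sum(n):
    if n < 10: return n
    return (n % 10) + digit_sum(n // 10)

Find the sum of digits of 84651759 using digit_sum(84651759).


digit_sum(84651759) = 9 + digit_sum(8465175)
digit_sum(8465175) = 5 + digit_sum(846517)
digit_sum(846517) = 7 + digit_sum(84651)
digit_sum(84651) = 1 + digit_sum(8465)
digit_sum(8465) = 5 + digit_sum(846)
digit_sum(846) = 6 + digit_sum(84)
digit_sum(84) = 4 + digit_sum(8)
digit_sum(8) = 8  (base case)
Total: 9 + 5 + 7 + 1 + 5 + 6 + 4 + 8 = 45

45


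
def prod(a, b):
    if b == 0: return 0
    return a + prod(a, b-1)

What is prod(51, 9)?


prod(51, 9) = 51 + prod(51, 8)
prod(51, 8) = 51 + prod(51, 7)
prod(51, 7) = 51 + prod(51, 6)
prod(51, 6) = 51 + prod(51, 5)
prod(51, 5) = 51 + prod(51, 4)
prod(51, 4) = 51 + prod(51, 3)
prod(51, 3) = 51 + prod(51, 2)
prod(51, 2) = 51 + prod(51, 1)
prod(51, 1) = 51 + prod(51, 0)
prod(51, 0) = 0  (base case)
Total: 51 + 51 + 51 + 51 + 51 + 51 + 51 + 51 + 51 + 0 = 459

459


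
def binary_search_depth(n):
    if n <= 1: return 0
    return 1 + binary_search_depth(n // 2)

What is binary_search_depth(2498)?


2498 / 2 = 1249
1249 / 2 = 624
624 / 2 = 312
312 / 2 = 156
156 / 2 = 78
78 / 2 = 39
39 / 2 = 19
19 / 2 = 9
9 / 2 = 4
4 / 2 = 2
2 / 2 = 1
Reached 1 after 11 halvings

11


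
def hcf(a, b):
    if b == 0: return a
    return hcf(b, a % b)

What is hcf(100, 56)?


hcf(100, 56) = hcf(56, 44)
hcf(56, 44) = hcf(44, 12)
hcf(44, 12) = hcf(12, 8)
hcf(12, 8) = hcf(8, 4)
hcf(8, 4) = hcf(4, 0)
hcf(4, 0) = 4  (base case)

4


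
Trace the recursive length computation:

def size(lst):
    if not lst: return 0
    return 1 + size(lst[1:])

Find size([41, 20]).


size([41, 20]) = 1 + size([20])
size([20]) = 1 + size([])
size([]) = 0  (base case)
Unwinding: 1 + 1 + 0 = 2

2
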